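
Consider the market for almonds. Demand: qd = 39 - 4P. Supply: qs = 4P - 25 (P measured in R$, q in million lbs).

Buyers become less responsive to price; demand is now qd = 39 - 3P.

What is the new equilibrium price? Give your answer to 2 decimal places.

9.14

Original equilibrium: 39 - 4P = 4P - 25 gives 64 = 8P, so P = 8 and q = 7.
The new curves are qd = 39 - 3P (demand) and qs = 4P - 25 (supply).
Clearing the new market: 39 - 3P = 4P - 25, so P = 64/7 ≈ 9.1429 and q = 81/7 ≈ 11.5714.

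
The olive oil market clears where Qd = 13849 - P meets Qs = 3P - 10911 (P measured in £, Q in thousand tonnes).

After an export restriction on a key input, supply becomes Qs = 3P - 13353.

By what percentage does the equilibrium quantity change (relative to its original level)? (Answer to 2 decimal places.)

-7.97

Before the shock: 13849 - P = 3P - 10911 ⇒ 24760 = 4P ⇒ P = 6190, Q = 7659.
With the change applied: demand Qd = 13849 - P, supply Qs = 3P - 13353.
Equate the new curves: 13849 - P = 3P - 13353, giving 27202 = 4P, P = 6800.5, Q = 7048.5.
%ΔQ = (7048.5 − 7659) / 7659 × 100 = -7.97%.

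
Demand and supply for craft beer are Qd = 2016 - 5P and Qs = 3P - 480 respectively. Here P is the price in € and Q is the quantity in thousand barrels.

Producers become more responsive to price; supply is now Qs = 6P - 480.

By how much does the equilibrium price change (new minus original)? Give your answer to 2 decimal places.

Initially, 2016 - 5P = 3P - 480, so 2496 = 8P and P = 312, Q = 456.
The new curves are Qd = 2016 - 5P (demand) and Qs = 6P - 480 (supply).
Clearing the new market: 2016 - 5P = 6P - 480, so P = 2496/11 ≈ 226.9091 and Q = 9696/11 ≈ 881.4545.
ΔP = 226.9091 − 312 = -85.09.

-85.09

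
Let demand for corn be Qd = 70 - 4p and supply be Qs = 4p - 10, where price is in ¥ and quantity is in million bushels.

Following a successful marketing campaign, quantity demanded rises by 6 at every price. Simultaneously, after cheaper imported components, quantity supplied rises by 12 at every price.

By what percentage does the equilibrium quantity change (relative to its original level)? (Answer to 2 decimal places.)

+30.00

Solve the original market: 70 - 4p = 4p - 10, hence p = 10 and Q = 30.
With the change applied: demand Qd = 76 - 4p, supply Qs = 4p + 2.
Equate the new curves: 76 - 4p = 4p + 2, giving 74 = 8p, p = 9.25, Q = 39.
%ΔQ = (39 − 30) / 30 × 100 = +30.00%.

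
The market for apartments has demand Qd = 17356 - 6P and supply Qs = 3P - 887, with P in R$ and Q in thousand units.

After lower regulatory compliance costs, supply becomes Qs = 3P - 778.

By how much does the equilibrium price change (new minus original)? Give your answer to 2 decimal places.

Original equilibrium: 17356 - 6P = 3P - 887 gives 18243 = 9P, so P = 2027 and Q = 5194.
The new curves are Qd = 17356 - 6P (demand) and Qs = 3P - 778 (supply).
Equate the new curves: 17356 - 6P = 3P - 778, giving 18134 = 9P, P = 18134/9 ≈ 2014.8889, Q = 15800/3 ≈ 5266.6667.
ΔP = 2014.8889 − 2027 = -12.11.

-12.11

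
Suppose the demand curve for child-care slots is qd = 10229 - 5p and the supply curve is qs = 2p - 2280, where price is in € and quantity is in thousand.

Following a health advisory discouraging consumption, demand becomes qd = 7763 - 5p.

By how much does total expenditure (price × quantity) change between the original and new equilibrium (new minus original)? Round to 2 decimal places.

Original equilibrium: 10229 - 5p = 2p - 2280 gives 12509 = 7p, so p = 1787 and q = 1294.
After the shift, demand is qd = 7763 - 5p and supply is qs = 2p - 2280.
Clearing the new market: 7763 - 5p = 2p - 2280, so p = 10043/7 ≈ 1434.7143 and q = 4126/7 ≈ 589.4286.
Expenditure moves from 1787×1294 = 2312378 to 1434.7143×589.4286 = 845661.5918; change = -1466716.41.

-1466716.41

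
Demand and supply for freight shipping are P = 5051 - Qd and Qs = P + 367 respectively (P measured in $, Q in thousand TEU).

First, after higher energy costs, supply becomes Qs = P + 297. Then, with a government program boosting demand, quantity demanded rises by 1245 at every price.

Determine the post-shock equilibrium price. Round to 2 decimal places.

2999.50

Before the shock: 5051 - P = P + 367 ⇒ 4684 = 2P ⇒ P = 2342, Q = 2709.
The shock moves the curves to Qd = 6296 - P and Qs = P + 297.
Equate the new curves: 6296 - P = P + 297, giving 5999 = 2P, P = 2999.5, Q = 3296.5.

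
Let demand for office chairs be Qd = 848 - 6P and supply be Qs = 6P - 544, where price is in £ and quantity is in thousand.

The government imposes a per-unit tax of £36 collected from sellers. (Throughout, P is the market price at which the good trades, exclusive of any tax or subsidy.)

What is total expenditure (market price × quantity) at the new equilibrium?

Original equilibrium: 848 - 6P = 6P - 544 gives 1392 = 12P, so P = 116 and Q = 152.
Since sellers keep the price net of the tax, the effective supply curve becomes Qs = 6P - 760.
New equilibrium: 848 - 6P = 6P - 760 ⇒ 1608 = 12P ⇒ P = 134, Q = 44.
New expenditure = 134 × 44 = 5896.

5896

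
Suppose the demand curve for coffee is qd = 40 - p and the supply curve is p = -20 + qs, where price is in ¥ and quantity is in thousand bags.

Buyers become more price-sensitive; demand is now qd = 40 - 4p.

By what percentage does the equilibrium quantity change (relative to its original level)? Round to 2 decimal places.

-20.00

Before the shock: 40 - p = p + 20 ⇒ 20 = 2p ⇒ p = 10, q = 30.
After the shift, demand is qd = 40 - 4p and supply is qs = p + 20.
New equilibrium: 40 - 4p = p + 20 ⇒ 20 = 5p ⇒ p = 4, q = 24.
%Δq = (24 − 30) / 30 × 100 = -20.00%.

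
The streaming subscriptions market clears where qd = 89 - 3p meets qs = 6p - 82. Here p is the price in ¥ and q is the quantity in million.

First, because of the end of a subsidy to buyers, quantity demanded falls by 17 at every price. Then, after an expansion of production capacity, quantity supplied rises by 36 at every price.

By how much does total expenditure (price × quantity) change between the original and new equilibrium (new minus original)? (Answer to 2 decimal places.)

Solve the original market: 89 - 3p = 6p - 82, hence p = 19 and q = 32.
After the shift, demand is qd = 72 - 3p and supply is qs = 6p - 46.
Equate the new curves: 72 - 3p = 6p - 46, giving 118 = 9p, p = 118/9 ≈ 13.1111, q = 98/3 ≈ 32.6667.
Expenditure moves from 19×32 = 608 to 13.1111×32.6667 = 428.2963; change = -179.70.

-179.70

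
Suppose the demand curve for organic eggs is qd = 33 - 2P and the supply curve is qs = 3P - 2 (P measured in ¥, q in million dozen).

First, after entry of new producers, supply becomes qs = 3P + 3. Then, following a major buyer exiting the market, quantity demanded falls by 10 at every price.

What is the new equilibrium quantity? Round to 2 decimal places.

15.00

Before the shock: 33 - 2P = 3P - 2 ⇒ 35 = 5P ⇒ P = 7, q = 19.
The new curves are qd = 23 - 2P (demand) and qs = 3P + 3 (supply).
New equilibrium: 23 - 2P = 3P + 3 ⇒ 20 = 5P ⇒ P = 4, q = 15.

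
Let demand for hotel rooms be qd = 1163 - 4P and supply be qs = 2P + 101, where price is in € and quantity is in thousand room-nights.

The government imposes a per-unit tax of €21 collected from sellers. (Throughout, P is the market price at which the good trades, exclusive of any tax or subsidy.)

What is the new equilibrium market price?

184

Solve the original market: 1163 - 4P = 2P + 101, hence P = 177 and q = 455.
Since sellers keep the price net of the tax, the effective supply curve becomes qs = 2P + 59.
Equate the new curves: 1163 - 4P = 2P + 59, giving 1104 = 6P, P = 184, q = 427.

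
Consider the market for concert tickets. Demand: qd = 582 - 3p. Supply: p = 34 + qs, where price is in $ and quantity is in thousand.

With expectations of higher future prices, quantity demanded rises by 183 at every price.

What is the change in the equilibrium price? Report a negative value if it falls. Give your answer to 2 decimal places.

+45.75

Solve the original market: 582 - 3p = p - 34, hence p = 154 and q = 120.
After the shift, demand is qd = 765 - 3p and supply is qs = p - 34.
Setting them equal: 765 - 3p = p - 34 → 799 = 4p, so p = 199.75 and q = 165.75.
Δp = 199.75 − 154 = +45.75.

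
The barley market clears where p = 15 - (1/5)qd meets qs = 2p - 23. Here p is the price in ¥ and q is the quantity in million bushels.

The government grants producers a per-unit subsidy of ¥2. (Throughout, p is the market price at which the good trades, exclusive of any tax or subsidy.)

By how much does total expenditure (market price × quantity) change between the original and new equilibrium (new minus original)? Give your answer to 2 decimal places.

+35.51

Original equilibrium: 75 - 5p = 2p - 23 gives 98 = 7p, so p = 14 and q = 5.
Since sellers receive the price plus the subsidy, the effective supply curve becomes qs = 2p - 19.
New equilibrium: 75 - 5p = 2p - 19 ⇒ 94 = 7p ⇒ p = 94/7 ≈ 13.4286, q = 55/7 ≈ 7.8571.
Expenditure moves from 14×5 = 70 to 13.4286×7.8571 = 105.5102; change = +35.51.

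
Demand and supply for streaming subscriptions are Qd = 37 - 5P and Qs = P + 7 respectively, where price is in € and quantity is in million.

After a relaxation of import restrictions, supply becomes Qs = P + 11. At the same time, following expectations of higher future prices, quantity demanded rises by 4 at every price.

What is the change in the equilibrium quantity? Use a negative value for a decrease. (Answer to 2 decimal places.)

Original equilibrium: 37 - 5P = P + 7 gives 30 = 6P, so P = 5 and Q = 12.
The new curves are Qd = 41 - 5P (demand) and Qs = P + 11 (supply).
Clearing the new market: 41 - 5P = P + 11, so P = 5 and Q = 16.
ΔQ = 16 − 12 = +4.00.

+4.00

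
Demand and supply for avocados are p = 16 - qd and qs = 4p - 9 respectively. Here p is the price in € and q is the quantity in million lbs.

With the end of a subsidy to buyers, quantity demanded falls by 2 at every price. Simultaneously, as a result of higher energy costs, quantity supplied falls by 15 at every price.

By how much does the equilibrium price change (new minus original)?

Before the shock: 16 - p = 4p - 9 ⇒ 25 = 5p ⇒ p = 5, q = 11.
The new curves are qd = 14 - p (demand) and qs = 4p - 24 (supply).
Setting them equal: 14 - p = 4p - 24 → 38 = 5p, so p = 7.6 and q = 6.4.
Δp = 7.6 − 5 = +2.6.

+2.6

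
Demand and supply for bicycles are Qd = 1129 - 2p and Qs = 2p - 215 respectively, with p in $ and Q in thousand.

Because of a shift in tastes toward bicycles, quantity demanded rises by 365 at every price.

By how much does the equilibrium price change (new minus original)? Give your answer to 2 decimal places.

+91.25

Original equilibrium: 1129 - 2p = 2p - 215 gives 1344 = 4p, so p = 336 and Q = 457.
The shock moves the curves to Qd = 1494 - 2p and Qs = 2p - 215.
Setting them equal: 1494 - 2p = 2p - 215 → 1709 = 4p, so p = 427.25 and Q = 639.5.
Δp = 427.25 − 336 = +91.25.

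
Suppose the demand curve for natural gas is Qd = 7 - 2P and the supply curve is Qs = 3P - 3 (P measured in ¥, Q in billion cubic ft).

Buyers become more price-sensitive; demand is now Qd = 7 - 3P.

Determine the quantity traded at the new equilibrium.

2

Solve the original market: 7 - 2P = 3P - 3, hence P = 2 and Q = 3.
The new curves are Qd = 7 - 3P (demand) and Qs = 3P - 3 (supply).
Clearing the new market: 7 - 3P = 3P - 3, so P = 5/3 ≈ 1.6667 and Q = 2.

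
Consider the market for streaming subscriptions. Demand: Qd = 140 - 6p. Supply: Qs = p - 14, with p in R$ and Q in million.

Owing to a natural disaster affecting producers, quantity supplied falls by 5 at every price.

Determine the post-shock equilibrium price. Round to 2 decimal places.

Solve the original market: 140 - 6p = p - 14, hence p = 22 and Q = 8.
After the shift, demand is Qd = 140 - 6p and supply is Qs = p - 19.
New equilibrium: 140 - 6p = p - 19 ⇒ 159 = 7p ⇒ p = 159/7 ≈ 22.7143, Q = 26/7 ≈ 3.7143.

22.71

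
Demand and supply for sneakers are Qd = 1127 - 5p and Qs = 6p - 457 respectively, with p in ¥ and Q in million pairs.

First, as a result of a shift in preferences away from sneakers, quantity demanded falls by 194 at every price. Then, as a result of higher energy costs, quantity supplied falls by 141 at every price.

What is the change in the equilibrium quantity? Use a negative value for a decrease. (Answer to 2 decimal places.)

Before the shock: 1127 - 5p = 6p - 457 ⇒ 1584 = 11p ⇒ p = 144, Q = 407.
With the change applied: demand Qd = 933 - 5p, supply Qs = 6p - 598.
Equate the new curves: 933 - 5p = 6p - 598, giving 1531 = 11p, p = 1531/11 ≈ 139.1818, Q = 2608/11 ≈ 237.0909.
ΔQ = 237.0909 − 407 = -169.91.

-169.91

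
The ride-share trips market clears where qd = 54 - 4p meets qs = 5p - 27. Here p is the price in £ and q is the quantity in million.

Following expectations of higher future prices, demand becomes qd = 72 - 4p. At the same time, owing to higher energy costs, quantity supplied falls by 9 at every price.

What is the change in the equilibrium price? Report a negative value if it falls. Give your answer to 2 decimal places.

Solve the original market: 54 - 4p = 5p - 27, hence p = 9 and q = 18.
The shock moves the curves to qd = 72 - 4p and qs = 5p - 36.
Equate the new curves: 72 - 4p = 5p - 36, giving 108 = 9p, p = 12, q = 24.
Δp = 12 − 9 = +3.00.

+3.00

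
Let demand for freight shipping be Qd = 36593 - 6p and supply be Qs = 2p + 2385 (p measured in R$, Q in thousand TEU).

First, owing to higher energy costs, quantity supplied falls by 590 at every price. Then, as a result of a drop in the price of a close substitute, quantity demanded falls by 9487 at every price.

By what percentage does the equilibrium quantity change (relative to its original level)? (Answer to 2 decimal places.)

Original equilibrium: 36593 - 6p = 2p + 2385 gives 34208 = 8p, so p = 4276 and Q = 10937.
After the shift, demand is Qd = 27106 - 6p and supply is Qs = 2p + 1795.
Clearing the new market: 27106 - 6p = 2p + 1795, so p = 3163.875 and Q = 8122.75.
%ΔQ = (8122.75 − 10937) / 10937 × 100 = -25.73%.

-25.73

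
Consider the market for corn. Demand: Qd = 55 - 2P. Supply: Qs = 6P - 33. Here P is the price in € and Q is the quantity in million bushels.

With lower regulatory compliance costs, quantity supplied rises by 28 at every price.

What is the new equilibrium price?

7.5

Before the shock: 55 - 2P = 6P - 33 ⇒ 88 = 8P ⇒ P = 11, Q = 33.
The shock moves the curves to Qd = 55 - 2P and Qs = 6P - 5.
New equilibrium: 55 - 2P = 6P - 5 ⇒ 60 = 8P ⇒ P = 7.5, Q = 40.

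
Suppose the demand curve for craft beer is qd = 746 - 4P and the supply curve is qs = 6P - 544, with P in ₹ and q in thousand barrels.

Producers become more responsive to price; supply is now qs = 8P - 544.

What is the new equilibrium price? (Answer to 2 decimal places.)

107.50

Solve the original market: 746 - 4P = 6P - 544, hence P = 129 and q = 230.
After the shift, demand is qd = 746 - 4P and supply is qs = 8P - 544.
New equilibrium: 746 - 4P = 8P - 544 ⇒ 1290 = 12P ⇒ P = 107.5, q = 316.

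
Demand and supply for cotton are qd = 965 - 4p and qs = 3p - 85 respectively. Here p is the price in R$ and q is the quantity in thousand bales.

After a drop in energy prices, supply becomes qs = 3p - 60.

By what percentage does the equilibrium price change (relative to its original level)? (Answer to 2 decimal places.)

Original equilibrium: 965 - 4p = 3p - 85 gives 1050 = 7p, so p = 150 and q = 365.
After the shift, demand is qd = 965 - 4p and supply is qs = 3p - 60.
Equate the new curves: 965 - 4p = 3p - 60, giving 1025 = 7p, p = 1025/7 ≈ 146.4286, q = 2655/7 ≈ 379.2857.
%Δp = (146.4286 − 150) / 150 × 100 = -2.38%.

-2.38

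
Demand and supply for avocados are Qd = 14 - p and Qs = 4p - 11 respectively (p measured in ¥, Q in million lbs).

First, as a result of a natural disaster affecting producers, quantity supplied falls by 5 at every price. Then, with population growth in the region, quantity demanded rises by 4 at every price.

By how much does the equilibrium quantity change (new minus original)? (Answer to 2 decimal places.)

+2.20

Before the shock: 14 - p = 4p - 11 ⇒ 25 = 5p ⇒ p = 5, Q = 9.
With the change applied: demand Qd = 18 - p, supply Qs = 4p - 16.
Clearing the new market: 18 - p = 4p - 16, so p = 6.8 and Q = 11.2.
ΔQ = 11.2 − 9 = +2.20.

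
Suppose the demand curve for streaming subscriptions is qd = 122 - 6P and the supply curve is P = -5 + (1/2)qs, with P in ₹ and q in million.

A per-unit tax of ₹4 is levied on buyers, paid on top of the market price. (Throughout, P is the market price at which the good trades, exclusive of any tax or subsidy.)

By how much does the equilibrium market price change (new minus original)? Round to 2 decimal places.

Initially, 122 - 6P = 2P + 10, so 112 = 8P and P = 14, q = 38.
Since buyers pay the price plus the tax, the effective demand curve becomes qd = 98 - 6P.
Clearing the new market: 98 - 6P = 2P + 10, so P = 11 and q = 32.
ΔP = 11 − 14 = -3.00.

-3.00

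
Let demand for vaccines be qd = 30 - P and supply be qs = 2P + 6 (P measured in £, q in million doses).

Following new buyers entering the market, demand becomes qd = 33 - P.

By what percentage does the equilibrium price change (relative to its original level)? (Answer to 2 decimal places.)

Before the shock: 30 - P = 2P + 6 ⇒ 24 = 3P ⇒ P = 8, q = 22.
The shock moves the curves to qd = 33 - P and qs = 2P + 6.
Equate the new curves: 33 - P = 2P + 6, giving 27 = 3P, P = 9, q = 24.
%ΔP = (9 − 8) / 8 × 100 = +12.50%.

+12.50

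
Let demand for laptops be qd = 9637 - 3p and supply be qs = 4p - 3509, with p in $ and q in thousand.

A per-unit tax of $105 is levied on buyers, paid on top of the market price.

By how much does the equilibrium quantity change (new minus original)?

-180

Initially, 9637 - 3p = 4p - 3509, so 13146 = 7p and p = 1878, q = 4003.
Since buyers pay the price plus the tax, the effective demand curve becomes qd = 9322 - 3p.
Clearing the new market: 9322 - 3p = 4p - 3509, so p = 1833 and q = 3823.
Δq = 3823 − 4003 = -180.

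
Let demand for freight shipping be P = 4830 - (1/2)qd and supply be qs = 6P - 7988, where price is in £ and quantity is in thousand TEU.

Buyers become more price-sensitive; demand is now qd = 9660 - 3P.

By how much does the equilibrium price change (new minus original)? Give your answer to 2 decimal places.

-245.11

Before the shock: 9660 - 2P = 6P - 7988 ⇒ 17648 = 8P ⇒ P = 2206, q = 5248.
After the shift, demand is qd = 9660 - 3P and supply is qs = 6P - 7988.
Equate the new curves: 9660 - 3P = 6P - 7988, giving 17648 = 9P, P = 17648/9 ≈ 1960.8889, q = 11332/3 ≈ 3777.3333.
ΔP = 1960.8889 − 2206 = -245.11.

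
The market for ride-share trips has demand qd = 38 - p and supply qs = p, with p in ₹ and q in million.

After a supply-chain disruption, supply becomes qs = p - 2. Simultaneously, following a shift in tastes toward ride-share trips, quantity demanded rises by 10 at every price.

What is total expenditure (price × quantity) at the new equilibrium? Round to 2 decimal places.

575.00

Before the shock: 38 - p = p ⇒ 38 = 2p ⇒ p = 19, q = 19.
The new curves are qd = 48 - p (demand) and qs = p - 2 (supply).
Setting them equal: 48 - p = p - 2 → 50 = 2p, so p = 25 and q = 23.
New expenditure = 25 × 23 = 575.00.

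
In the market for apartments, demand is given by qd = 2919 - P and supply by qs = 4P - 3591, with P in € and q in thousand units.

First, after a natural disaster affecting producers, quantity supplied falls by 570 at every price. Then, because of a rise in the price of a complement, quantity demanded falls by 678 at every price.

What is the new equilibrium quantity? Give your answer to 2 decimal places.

960.60

Original equilibrium: 2919 - P = 4P - 3591 gives 6510 = 5P, so P = 1302 and q = 1617.
After the shift, demand is qd = 2241 - P and supply is qs = 4P - 4161.
New equilibrium: 2241 - P = 4P - 4161 ⇒ 6402 = 5P ⇒ P = 1280.4, q = 960.6.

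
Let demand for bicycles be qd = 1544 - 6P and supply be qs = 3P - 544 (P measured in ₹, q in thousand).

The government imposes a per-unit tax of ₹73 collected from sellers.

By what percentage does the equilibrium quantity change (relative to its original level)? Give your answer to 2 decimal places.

-96.05

Initially, 1544 - 6P = 3P - 544, so 2088 = 9P and P = 232, q = 152.
Since sellers keep the price net of the tax, the effective supply curve becomes qs = 3P - 763.
New equilibrium: 1544 - 6P = 3P - 763 ⇒ 2307 = 9P ⇒ P = 769/3 ≈ 256.3333, q = 6.
%Δq = (6 − 152) / 152 × 100 = -96.05%.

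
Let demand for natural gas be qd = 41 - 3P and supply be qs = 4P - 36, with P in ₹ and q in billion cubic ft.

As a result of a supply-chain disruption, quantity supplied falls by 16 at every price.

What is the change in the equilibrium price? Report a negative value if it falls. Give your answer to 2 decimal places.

Original equilibrium: 41 - 3P = 4P - 36 gives 77 = 7P, so P = 11 and q = 8.
The new curves are qd = 41 - 3P (demand) and qs = 4P - 52 (supply).
Setting them equal: 41 - 3P = 4P - 52 → 93 = 7P, so P = 93/7 ≈ 13.2857 and q = 8/7 ≈ 1.1429.
ΔP = 13.2857 − 11 = +2.29.

+2.29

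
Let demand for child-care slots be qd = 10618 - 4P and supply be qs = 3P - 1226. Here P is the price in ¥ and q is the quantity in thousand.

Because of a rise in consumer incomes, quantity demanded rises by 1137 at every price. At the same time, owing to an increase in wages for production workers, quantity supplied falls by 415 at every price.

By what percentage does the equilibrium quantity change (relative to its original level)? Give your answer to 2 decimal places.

+6.50

Initially, 10618 - 4P = 3P - 1226, so 11844 = 7P and P = 1692, q = 3850.
The new curves are qd = 11755 - 4P (demand) and qs = 3P - 1641 (supply).
Clearing the new market: 11755 - 4P = 3P - 1641, so P = 13396/7 ≈ 1913.7143 and q = 28701/7 ≈ 4100.1429.
%Δq = (4100.1429 − 3850) / 3850 × 100 = +6.50%.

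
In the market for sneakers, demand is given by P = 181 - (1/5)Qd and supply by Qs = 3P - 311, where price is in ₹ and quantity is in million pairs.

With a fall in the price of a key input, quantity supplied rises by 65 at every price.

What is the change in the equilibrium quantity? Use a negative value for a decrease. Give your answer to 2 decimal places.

+40.63

Before the shock: 905 - 5P = 3P - 311 ⇒ 1216 = 8P ⇒ P = 152, Q = 145.
After the shift, demand is Qd = 905 - 5P and supply is Qs = 3P - 246.
Equate the new curves: 905 - 5P = 3P - 246, giving 1151 = 8P, P = 143.875, Q = 185.625.
ΔQ = 185.625 − 145 = +40.63.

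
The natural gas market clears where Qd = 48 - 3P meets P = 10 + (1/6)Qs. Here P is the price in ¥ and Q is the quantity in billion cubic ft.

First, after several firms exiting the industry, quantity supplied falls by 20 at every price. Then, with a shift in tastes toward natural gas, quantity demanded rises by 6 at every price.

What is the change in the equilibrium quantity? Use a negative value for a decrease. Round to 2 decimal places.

-2.67

Before the shock: 48 - 3P = 6P - 60 ⇒ 108 = 9P ⇒ P = 12, Q = 12.
With the change applied: demand Qd = 54 - 3P, supply Qs = 6P - 80.
Setting them equal: 54 - 3P = 6P - 80 → 134 = 9P, so P = 134/9 ≈ 14.8889 and Q = 28/3 ≈ 9.3333.
ΔQ = 9.3333 − 12 = -2.67.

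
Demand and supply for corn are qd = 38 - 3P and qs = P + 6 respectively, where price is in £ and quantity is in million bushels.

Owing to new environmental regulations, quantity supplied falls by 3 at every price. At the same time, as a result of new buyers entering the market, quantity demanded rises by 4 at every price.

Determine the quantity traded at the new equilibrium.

12.75

Original equilibrium: 38 - 3P = P + 6 gives 32 = 4P, so P = 8 and q = 14.
With the change applied: demand qd = 42 - 3P, supply qs = P + 3.
Setting them equal: 42 - 3P = P + 3 → 39 = 4P, so P = 9.75 and q = 12.75.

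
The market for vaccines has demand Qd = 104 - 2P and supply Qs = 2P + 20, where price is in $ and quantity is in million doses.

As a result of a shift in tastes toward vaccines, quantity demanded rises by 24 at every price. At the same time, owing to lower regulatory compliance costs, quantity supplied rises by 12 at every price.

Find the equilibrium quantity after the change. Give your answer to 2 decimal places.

80.00

Before the shock: 104 - 2P = 2P + 20 ⇒ 84 = 4P ⇒ P = 21, Q = 62.
After the shift, demand is Qd = 128 - 2P and supply is Qs = 2P + 32.
Setting them equal: 128 - 2P = 2P + 32 → 96 = 4P, so P = 24 and Q = 80.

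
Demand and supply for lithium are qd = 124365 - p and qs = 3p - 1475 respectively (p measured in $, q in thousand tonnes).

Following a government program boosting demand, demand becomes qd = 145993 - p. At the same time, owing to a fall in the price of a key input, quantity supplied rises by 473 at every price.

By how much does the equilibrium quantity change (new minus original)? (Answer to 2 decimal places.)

Before the shock: 124365 - p = 3p - 1475 ⇒ 125840 = 4p ⇒ p = 31460, q = 92905.
With the change applied: demand qd = 145993 - p, supply qs = 3p - 1002.
Clearing the new market: 145993 - p = 3p - 1002, so p = 36748.75 and q = 109244.25.
Δq = 109244.25 − 92905 = +16339.25.

+16339.25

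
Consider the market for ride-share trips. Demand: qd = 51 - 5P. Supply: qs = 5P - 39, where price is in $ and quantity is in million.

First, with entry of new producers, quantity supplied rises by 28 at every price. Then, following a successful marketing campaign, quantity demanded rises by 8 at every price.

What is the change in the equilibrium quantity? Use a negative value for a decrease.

+18

Initially, 51 - 5P = 5P - 39, so 90 = 10P and P = 9, q = 6.
After the shift, demand is qd = 59 - 5P and supply is qs = 5P - 11.
New equilibrium: 59 - 5P = 5P - 11 ⇒ 70 = 10P ⇒ P = 7, q = 24.
Δq = 24 − 6 = +18.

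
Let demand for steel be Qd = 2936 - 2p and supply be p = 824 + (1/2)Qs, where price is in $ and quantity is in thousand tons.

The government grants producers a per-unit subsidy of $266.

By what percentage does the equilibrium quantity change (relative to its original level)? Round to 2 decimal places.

+41.30

Before the shock: 2936 - 2p = 2p - 1648 ⇒ 4584 = 4p ⇒ p = 1146, Q = 644.
Since sellers receive the price plus the subsidy, the effective supply curve becomes Qs = 2p - 1116.
Setting them equal: 2936 - 2p = 2p - 1116 → 4052 = 4p, so p = 1013 and Q = 910.
%ΔQ = (910 − 644) / 644 × 100 = +41.30%.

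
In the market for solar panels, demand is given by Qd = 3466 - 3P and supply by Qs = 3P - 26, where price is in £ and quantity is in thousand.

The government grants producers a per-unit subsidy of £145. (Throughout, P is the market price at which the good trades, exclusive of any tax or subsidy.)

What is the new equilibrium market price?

509.5

Original equilibrium: 3466 - 3P = 3P - 26 gives 3492 = 6P, so P = 582 and Q = 1720.
Since sellers receive the price plus the subsidy, the effective supply curve becomes Qs = 3P + 409.
Setting them equal: 3466 - 3P = 3P + 409 → 3057 = 6P, so P = 509.5 and Q = 1937.5.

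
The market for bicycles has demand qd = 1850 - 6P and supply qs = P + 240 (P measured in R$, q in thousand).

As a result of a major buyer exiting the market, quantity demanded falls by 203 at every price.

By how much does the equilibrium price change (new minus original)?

-29

Original equilibrium: 1850 - 6P = P + 240 gives 1610 = 7P, so P = 230 and q = 470.
The new curves are qd = 1647 - 6P (demand) and qs = P + 240 (supply).
Setting them equal: 1647 - 6P = P + 240 → 1407 = 7P, so P = 201 and q = 441.
ΔP = 201 − 230 = -29.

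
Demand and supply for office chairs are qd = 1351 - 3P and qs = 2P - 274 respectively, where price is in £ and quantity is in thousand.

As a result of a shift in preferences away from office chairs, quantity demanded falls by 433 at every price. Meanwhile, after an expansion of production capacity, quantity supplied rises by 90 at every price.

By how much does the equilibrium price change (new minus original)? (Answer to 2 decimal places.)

Before the shock: 1351 - 3P = 2P - 274 ⇒ 1625 = 5P ⇒ P = 325, q = 376.
After the shift, demand is qd = 918 - 3P and supply is qs = 2P - 184.
Setting them equal: 918 - 3P = 2P - 184 → 1102 = 5P, so P = 220.4 and q = 256.8.
ΔP = 220.4 − 325 = -104.60.

-104.60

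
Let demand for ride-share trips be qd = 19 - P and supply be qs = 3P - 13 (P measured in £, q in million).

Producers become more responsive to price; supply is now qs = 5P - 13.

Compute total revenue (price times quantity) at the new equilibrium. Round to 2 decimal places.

72.89

Solve the original market: 19 - P = 3P - 13, hence P = 8 and q = 11.
After the shift, demand is qd = 19 - P and supply is qs = 5P - 13.
New equilibrium: 19 - P = 5P - 13 ⇒ 32 = 6P ⇒ P = 16/3 ≈ 5.3333, q = 41/3 ≈ 13.6667.
New expenditure = 5.3333 × 13.6667 = 72.89.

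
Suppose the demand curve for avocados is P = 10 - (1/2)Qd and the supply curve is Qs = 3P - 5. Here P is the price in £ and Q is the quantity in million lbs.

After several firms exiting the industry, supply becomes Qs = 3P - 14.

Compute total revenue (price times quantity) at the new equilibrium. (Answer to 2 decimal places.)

Original equilibrium: 20 - 2P = 3P - 5 gives 25 = 5P, so P = 5 and Q = 10.
The new curves are Qd = 20 - 2P (demand) and Qs = 3P - 14 (supply).
Setting them equal: 20 - 2P = 3P - 14 → 34 = 5P, so P = 6.8 and Q = 6.4.
New expenditure = 6.8 × 6.4 = 43.52.

43.52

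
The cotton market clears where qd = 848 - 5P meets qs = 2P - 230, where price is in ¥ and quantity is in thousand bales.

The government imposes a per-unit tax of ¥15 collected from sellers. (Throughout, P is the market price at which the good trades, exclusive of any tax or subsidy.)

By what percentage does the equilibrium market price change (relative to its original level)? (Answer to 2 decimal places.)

+2.78

Before the shock: 848 - 5P = 2P - 230 ⇒ 1078 = 7P ⇒ P = 154, q = 78.
Since sellers keep the price net of the tax, the effective supply curve becomes qs = 2P - 260.
Clearing the new market: 848 - 5P = 2P - 260, so P = 1108/7 ≈ 158.2857 and q = 396/7 ≈ 56.5714.
%ΔP = (158.2857 − 154) / 154 × 100 = +2.78%.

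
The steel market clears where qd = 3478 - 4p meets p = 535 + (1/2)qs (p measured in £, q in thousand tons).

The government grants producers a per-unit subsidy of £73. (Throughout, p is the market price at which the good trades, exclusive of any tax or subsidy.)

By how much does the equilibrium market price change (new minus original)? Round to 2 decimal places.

-24.33

Before the shock: 3478 - 4p = 2p - 1070 ⇒ 4548 = 6p ⇒ p = 758, q = 446.
Since sellers receive the price plus the subsidy, the effective supply curve becomes qs = 2p - 924.
Setting them equal: 3478 - 4p = 2p - 924 → 4402 = 6p, so p = 2201/3 ≈ 733.6667 and q = 1630/3 ≈ 543.3333.
Δp = 733.6667 − 758 = -24.33.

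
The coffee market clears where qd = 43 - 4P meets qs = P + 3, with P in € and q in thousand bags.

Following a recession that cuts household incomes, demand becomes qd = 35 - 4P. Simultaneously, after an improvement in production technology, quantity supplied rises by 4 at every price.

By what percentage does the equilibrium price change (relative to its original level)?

Initially, 43 - 4P = P + 3, so 40 = 5P and P = 8, q = 11.
With the change applied: demand qd = 35 - 4P, supply qs = P + 7.
Clearing the new market: 35 - 4P = P + 7, so P = 5.6 and q = 12.6.
%ΔP = (5.6 − 8) / 8 × 100 = -30%.

-30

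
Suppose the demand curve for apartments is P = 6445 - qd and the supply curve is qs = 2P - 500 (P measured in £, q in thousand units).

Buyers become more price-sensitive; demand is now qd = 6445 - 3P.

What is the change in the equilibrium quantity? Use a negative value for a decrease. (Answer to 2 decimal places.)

-1852.00

Solve the original market: 6445 - P = 2P - 500, hence P = 2315 and q = 4130.
With the change applied: demand qd = 6445 - 3P, supply qs = 2P - 500.
Clearing the new market: 6445 - 3P = 2P - 500, so P = 1389 and q = 2278.
Δq = 2278 − 4130 = -1852.00.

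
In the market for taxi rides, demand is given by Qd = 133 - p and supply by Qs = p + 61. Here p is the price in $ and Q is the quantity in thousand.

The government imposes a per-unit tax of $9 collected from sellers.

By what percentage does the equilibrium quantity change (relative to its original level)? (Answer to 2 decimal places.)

-4.64

Solve the original market: 133 - p = p + 61, hence p = 36 and Q = 97.
Since sellers keep the price net of the tax, the effective supply curve becomes Qs = p + 52.
New equilibrium: 133 - p = p + 52 ⇒ 81 = 2p ⇒ p = 40.5, Q = 92.5.
%ΔQ = (92.5 − 97) / 97 × 100 = -4.64%.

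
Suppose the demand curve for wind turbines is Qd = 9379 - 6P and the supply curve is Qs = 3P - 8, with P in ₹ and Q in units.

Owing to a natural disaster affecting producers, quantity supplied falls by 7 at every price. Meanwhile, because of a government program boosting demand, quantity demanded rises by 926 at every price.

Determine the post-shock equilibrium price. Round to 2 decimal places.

1146.67

Solve the original market: 9379 - 6P = 3P - 8, hence P = 1043 and Q = 3121.
After the shift, demand is Qd = 10305 - 6P and supply is Qs = 3P - 15.
Setting them equal: 10305 - 6P = 3P - 15 → 10320 = 9P, so P = 3440/3 ≈ 1146.6667 and Q = 3425.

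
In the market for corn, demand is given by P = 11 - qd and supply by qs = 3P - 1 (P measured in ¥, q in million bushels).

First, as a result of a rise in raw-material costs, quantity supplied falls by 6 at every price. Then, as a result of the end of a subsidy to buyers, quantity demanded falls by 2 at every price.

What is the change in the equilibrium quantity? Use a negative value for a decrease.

-3

Before the shock: 11 - P = 3P - 1 ⇒ 12 = 4P ⇒ P = 3, q = 8.
The new curves are qd = 9 - P (demand) and qs = 3P - 7 (supply).
New equilibrium: 9 - P = 3P - 7 ⇒ 16 = 4P ⇒ P = 4, q = 5.
Δq = 5 − 8 = -3.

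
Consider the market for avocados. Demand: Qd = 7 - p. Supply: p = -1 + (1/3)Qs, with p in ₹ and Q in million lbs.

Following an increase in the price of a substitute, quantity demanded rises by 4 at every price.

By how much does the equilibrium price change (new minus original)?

+1

Original equilibrium: 7 - p = 3p + 3 gives 4 = 4p, so p = 1 and Q = 6.
After the shift, demand is Qd = 11 - p and supply is Qs = 3p + 3.
Setting them equal: 11 - p = 3p + 3 → 8 = 4p, so p = 2 and Q = 9.
Δp = 2 − 1 = +1.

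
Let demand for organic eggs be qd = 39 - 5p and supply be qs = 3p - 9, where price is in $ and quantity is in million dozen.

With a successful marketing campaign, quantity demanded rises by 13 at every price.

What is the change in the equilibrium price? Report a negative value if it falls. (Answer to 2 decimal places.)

Solve the original market: 39 - 5p = 3p - 9, hence p = 6 and q = 9.
With the change applied: demand qd = 52 - 5p, supply qs = 3p - 9.
Equate the new curves: 52 - 5p = 3p - 9, giving 61 = 8p, p = 7.625, q = 13.875.
Δp = 7.625 − 6 = +1.63.

+1.63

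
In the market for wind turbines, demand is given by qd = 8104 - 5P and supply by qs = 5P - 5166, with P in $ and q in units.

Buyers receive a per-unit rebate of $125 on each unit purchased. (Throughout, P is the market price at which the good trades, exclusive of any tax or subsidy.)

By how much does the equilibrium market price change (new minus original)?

Original equilibrium: 8104 - 5P = 5P - 5166 gives 13270 = 10P, so P = 1327 and q = 1469.
Since buyers' out-of-pocket price is the market price minus the rebate, the effective demand curve becomes qd = 8729 - 5P.
Clearing the new market: 8729 - 5P = 5P - 5166, so P = 1389.5 and q = 1781.5.
ΔP = 1389.5 − 1327 = +62.5.

+62.5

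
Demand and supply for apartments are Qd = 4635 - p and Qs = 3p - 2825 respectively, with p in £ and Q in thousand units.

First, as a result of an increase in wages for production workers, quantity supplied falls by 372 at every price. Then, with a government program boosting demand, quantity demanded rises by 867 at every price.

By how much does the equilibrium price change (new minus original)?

+309.75

Initially, 4635 - p = 3p - 2825, so 7460 = 4p and p = 1865, Q = 2770.
The new curves are Qd = 5502 - p (demand) and Qs = 3p - 3197 (supply).
Clearing the new market: 5502 - p = 3p - 3197, so p = 2174.75 and Q = 3327.25.
Δp = 2174.75 − 1865 = +309.75.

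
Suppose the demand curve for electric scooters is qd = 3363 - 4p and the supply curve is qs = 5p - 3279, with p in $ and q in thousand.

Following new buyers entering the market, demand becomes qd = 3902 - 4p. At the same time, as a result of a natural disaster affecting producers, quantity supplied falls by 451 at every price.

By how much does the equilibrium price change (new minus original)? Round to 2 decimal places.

+110.00

Original equilibrium: 3363 - 4p = 5p - 3279 gives 6642 = 9p, so p = 738 and q = 411.
The shock moves the curves to qd = 3902 - 4p and qs = 5p - 3730.
New equilibrium: 3902 - 4p = 5p - 3730 ⇒ 7632 = 9p ⇒ p = 848, q = 510.
Δp = 848 − 738 = +110.00.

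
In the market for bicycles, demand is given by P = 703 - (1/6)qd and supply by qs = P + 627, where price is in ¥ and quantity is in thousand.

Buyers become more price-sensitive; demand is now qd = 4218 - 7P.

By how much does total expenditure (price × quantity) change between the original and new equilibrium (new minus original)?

Before the shock: 4218 - 6P = P + 627 ⇒ 3591 = 7P ⇒ P = 513, q = 1140.
The new curves are qd = 4218 - 7P (demand) and qs = P + 627 (supply).
New equilibrium: 4218 - 7P = P + 627 ⇒ 3591 = 8P ⇒ P = 448.875, q = 1075.875.
Expenditure moves from 513×1140 = 584820 to 448.875×1075.875 = 482933.390625; change = -101886.609375.

-101886.609375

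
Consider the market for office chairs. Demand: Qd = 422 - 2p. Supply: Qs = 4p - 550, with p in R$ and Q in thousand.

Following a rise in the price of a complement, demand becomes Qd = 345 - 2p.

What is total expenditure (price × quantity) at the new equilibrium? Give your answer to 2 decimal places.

6961.11

Solve the original market: 422 - 2p = 4p - 550, hence p = 162 and Q = 98.
After the shift, demand is Qd = 345 - 2p and supply is Qs = 4p - 550.
Setting them equal: 345 - 2p = 4p - 550 → 895 = 6p, so p = 895/6 ≈ 149.1667 and Q = 140/3 ≈ 46.6667.
New expenditure = 149.1667 × 46.6667 = 6961.11.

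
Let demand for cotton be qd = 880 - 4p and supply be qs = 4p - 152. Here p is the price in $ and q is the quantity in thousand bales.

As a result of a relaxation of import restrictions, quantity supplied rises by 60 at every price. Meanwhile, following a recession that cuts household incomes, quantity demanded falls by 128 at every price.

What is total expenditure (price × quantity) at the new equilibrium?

34815

Original equilibrium: 880 - 4p = 4p - 152 gives 1032 = 8p, so p = 129 and q = 364.
The new curves are qd = 752 - 4p (demand) and qs = 4p - 92 (supply).
Clearing the new market: 752 - 4p = 4p - 92, so p = 105.5 and q = 330.
New expenditure = 105.5 × 330 = 34815.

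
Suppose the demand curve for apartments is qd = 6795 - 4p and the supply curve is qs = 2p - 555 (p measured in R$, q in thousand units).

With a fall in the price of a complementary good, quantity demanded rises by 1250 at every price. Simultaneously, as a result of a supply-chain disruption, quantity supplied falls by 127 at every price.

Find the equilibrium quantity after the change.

Solve the original market: 6795 - 4p = 2p - 555, hence p = 1225 and q = 1895.
With the change applied: demand qd = 8045 - 4p, supply qs = 2p - 682.
Clearing the new market: 8045 - 4p = 2p - 682, so p = 1454.5 and q = 2227.

2227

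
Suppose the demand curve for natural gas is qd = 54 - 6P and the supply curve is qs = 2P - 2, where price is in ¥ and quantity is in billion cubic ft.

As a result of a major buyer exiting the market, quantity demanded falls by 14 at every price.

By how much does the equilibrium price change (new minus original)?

-1.75

Initially, 54 - 6P = 2P - 2, so 56 = 8P and P = 7, q = 12.
The shock moves the curves to qd = 40 - 6P and qs = 2P - 2.
Setting them equal: 40 - 6P = 2P - 2 → 42 = 8P, so P = 5.25 and q = 8.5.
ΔP = 5.25 − 7 = -1.75.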